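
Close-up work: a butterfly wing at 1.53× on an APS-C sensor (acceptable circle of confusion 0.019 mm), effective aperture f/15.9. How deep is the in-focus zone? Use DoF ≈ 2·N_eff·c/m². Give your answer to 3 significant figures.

0.258 mm

At magnification m, DoF ≈ 2·N_eff·c/m² = 2 × 15.9 × 0.019 / 1.53² = 0.6042 / 2.341 ≈ 0.258 mm.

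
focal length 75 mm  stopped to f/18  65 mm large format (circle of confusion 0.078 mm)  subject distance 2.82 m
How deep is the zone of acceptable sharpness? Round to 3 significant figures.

Hyperfocal distance H = f²/(N·c) + f = 75²/(18 × 0.078) + 75 = 5625/1.404 + 75 ≈ 4081.4 mm ≈ 4.081 m.
Near limit Dn = s·(H − f)/(H + s − 2f) = 2820 × (4081.4 − 75) / (4081.4 + 2820 − 2 × 75) = 2820 × 4006.4 / 6751.4 ≈ 1673.4 mm.
Far limit Df = s·(H − f)/(H − s) = 2820 × (4081.4 − 75) / (4081.4 − 2820) = 2820 × 4006.4 / 1261.4 ≈ 8956.7 mm.
Depth of field = Df − Dn = 8956.7 − 1673.4 ≈ 7283.3 mm ≈ 7.28 m.

7.28 m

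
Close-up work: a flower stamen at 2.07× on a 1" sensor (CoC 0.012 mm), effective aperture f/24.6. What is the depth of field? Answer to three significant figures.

0.138 mm

At magnification m, DoF ≈ 2·N_eff·c/m² = 2 × 24.6 × 0.012 / 2.07² = 0.5904 / 4.285 ≈ 0.138 mm.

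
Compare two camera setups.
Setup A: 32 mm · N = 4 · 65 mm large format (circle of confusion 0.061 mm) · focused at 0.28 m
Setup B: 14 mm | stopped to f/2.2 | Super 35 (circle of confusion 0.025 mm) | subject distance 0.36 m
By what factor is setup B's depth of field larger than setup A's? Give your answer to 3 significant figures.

2.13

Setup A: H = 32²/(4×0.061) + 32 ≈ 4228.7 mm; DoF = Df − Dn = 297.585 − 264.377 ≈ 33.208 mm.
Setup B: H = 14²/(2.2×0.025) + 14 ≈ 3577.6 mm; DoF = Df − Dn = 398.712 − 328.140 ≈ 70.572 mm.
Ratio = 70.572 / 33.208 ≈ 2.13.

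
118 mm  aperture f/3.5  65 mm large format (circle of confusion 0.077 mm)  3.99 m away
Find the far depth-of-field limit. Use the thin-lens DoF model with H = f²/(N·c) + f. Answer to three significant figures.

Hyperfocal distance H = f²/(N·c) + f = 118²/(3.5 × 0.077) + 118 = 13924/0.2695 + 118 ≈ 51784.0 mm ≈ 51.78 m.
Far limit Df = s·(H − f)/(H − s) = 3990 × (51784.0 − 118) / (51784.0 − 3990) = 3990 × 51666.0 / 47794.0 ≈ 4313.2 mm ≈ 4.31 m.

4.31 m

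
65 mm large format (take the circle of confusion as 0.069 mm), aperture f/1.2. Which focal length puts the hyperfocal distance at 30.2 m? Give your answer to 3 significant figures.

From H = f²/(N·c) + f, with f ≪ H: f ≈ √(H·N·c) = √(30200 × 1.2 × 0.069) = √2500.6 ≈ 50.01 mm.
The +f correction barely moves this — solving exactly, f² + N·c·f − N·c·H = 0 ⇒ f = (−N·c + √((N·c)² + 4·N·c·H))/2 = (−0.0828 + √10002)/2 ≈ 49.964 mm, so f ≈ 50.0 mm.

50.0 mm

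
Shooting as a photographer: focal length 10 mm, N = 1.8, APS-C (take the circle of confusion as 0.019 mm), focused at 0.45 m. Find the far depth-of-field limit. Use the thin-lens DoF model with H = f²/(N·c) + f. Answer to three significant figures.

0.530 m

Hyperfocal distance H = f²/(N·c) + f = 10²/(1.8 × 0.019) + 10 = 100/0.0342 + 10 ≈ 2934.0 mm ≈ 2.934 m.
Far limit Df = s·(H − f)/(H − s) = 450 × (2934.0 − 10) / (2934.0 − 450) = 450 × 2924.0 / 2484.0 ≈ 529.71 mm ≈ 0.530 m.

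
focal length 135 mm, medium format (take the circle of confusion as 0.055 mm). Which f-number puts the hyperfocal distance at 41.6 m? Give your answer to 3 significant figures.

f/7.99

Rearrange H = f²/(N·c) + f for N: N = f² / ((H − f)·c).
N = 135² / ((41600 − 135) × 0.055) = 18225 / 2281 ≈ 7.99.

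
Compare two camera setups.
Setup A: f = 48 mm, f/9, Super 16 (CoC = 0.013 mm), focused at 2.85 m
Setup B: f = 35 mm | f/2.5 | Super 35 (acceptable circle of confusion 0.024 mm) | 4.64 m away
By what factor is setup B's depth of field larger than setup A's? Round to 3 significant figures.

2.66

Setup A: H = 48²/(9×0.013) + 48 ≈ 19740.3 mm; DoF = Df − Dn = 3322.80 − 2494.99 ≈ 827.81 mm.
Setup B: H = 35²/(2.5×0.024) + 35 ≈ 20451.7 mm; DoF = Df − Dn = 5991.4 − 3786.1 ≈ 2205.3 mm.
Ratio = 2205.3 / 827.81 ≈ 2.66.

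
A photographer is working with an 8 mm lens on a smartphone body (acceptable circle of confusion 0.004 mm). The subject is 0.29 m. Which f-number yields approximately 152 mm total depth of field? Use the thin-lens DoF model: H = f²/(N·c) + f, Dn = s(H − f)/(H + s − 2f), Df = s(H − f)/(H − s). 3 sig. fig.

f/14

Write h = H − f = f²/(N·c). The thin-lens limits are Dn = s·h/(h + (s−f)) and Df = s·h/(h − (s−f)), so DoF = Df − Dn = 2·s·(s−f)·h / (h² − (s−f)²).
That is a quadratic in h: DoF·h² − 2·s·(s−f)·h − DoF·(s−f)² = 0 ⇒ h = (s−f)·(s + √(s² + DoF²)) / DoF = 282 × (290 + √(290² + 152²)) / 152 = 282 × (290 + 327.420) / 152 ≈ 1145.5 mm.
Then N = f²/(c·h) = 8² / (0.004 × 1145.5) = 64 / 4.5819 ≈ 14.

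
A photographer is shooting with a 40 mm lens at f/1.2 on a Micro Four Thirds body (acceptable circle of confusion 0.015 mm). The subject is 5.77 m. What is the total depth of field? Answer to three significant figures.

0.747 m

Hyperfocal distance H = f²/(N·c) + f = 40²/(1.2 × 0.015) + 40 = 1600/0.018 + 40 ≈ 88928.9 mm ≈ 88.93 m.
Near limit Dn = s·(H − f)/(H + s − 2f) = 5770 × (88928.9 − 40) / (88928.9 + 5770 − 2 × 40) = 5770 × 88888.9 / 94618.9 ≈ 5420.58 mm.
Far limit Df = s·(H − f)/(H − s) = 5770 × (88928.9 − 40) / (88928.9 − 5770) = 5770 × 88888.9 / 83158.9 ≈ 6167.58 mm.
Depth of field = Df − Dn = 6167.58 − 5420.58 ≈ 747.00 mm ≈ 0.747 m.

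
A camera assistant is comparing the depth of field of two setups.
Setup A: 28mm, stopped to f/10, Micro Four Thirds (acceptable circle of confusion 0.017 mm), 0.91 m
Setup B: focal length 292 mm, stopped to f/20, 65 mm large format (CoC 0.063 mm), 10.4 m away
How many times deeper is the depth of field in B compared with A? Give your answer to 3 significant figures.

8.80

Setup A: H = 28²/(10×0.017) + 28 ≈ 4639.8 mm; DoF = Df − Dn = 1125.19 − 763.90 ≈ 361.29 mm.
Setup B: H = 292²/(20×0.063) + 292 ≈ 67961.8 mm; DoF = Df − Dn = 12226.3 − 9048.4 ≈ 3177.9 mm.
Ratio = 3177.9 / 361.29 ≈ 8.80.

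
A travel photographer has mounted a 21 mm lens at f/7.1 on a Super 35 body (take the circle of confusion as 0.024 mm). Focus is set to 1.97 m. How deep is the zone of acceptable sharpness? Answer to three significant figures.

6.85 m

Hyperfocal distance H = f²/(N·c) + f = 21²/(7.1 × 0.024) + 21 = 441/0.1704 + 21 ≈ 2609.0 mm ≈ 2.609 m.
Near limit Dn = s·(H − f)/(H + s − 2f) = 1970 × (2609.0 − 21) / (2609.0 + 1970 − 2 × 21) = 1970 × 2588.0 / 4537.0 ≈ 1123.7 mm.
Far limit Df = s·(H − f)/(H − s) = 1970 × (2609.0 − 21) / (2609.0 − 1970) = 1970 × 2588.0 / 639.0 ≈ 7978.4 mm.
Depth of field = Df − Dn = 7978.4 − 1123.7 ≈ 6854.7 mm ≈ 6.85 m.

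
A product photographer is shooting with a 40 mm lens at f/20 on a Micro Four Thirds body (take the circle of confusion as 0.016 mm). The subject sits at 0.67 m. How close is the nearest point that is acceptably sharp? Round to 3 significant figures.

0.595 m

Hyperfocal distance H = f²/(N·c) + f = 40²/(20 × 0.016) + 40 = 1600/0.32 + 40 ≈ 5040.0 mm ≈ 5.040 m.
Near limit Dn = s·(H − f)/(H + s − 2f) = 670 × (5040.0 − 40) / (5040.0 + 670 − 2 × 40) = 670 × 5000.0 / 5630.0 ≈ 595.03 mm ≈ 0.595 m.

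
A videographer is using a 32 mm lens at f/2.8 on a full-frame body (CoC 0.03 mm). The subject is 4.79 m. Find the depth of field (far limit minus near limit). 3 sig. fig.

Hyperfocal distance H = f²/(N·c) + f = 32²/(2.8 × 0.03) + 32 = 1024/0.084 + 32 ≈ 12222.5 mm ≈ 12.22 m.
Near limit Dn = s·(H − f)/(H + s − 2f) = 4790 × (12222.5 − 32) / (12222.5 + 4790 − 2 × 32) = 4790 × 12190.5 / 16948.5 ≈ 3445.3 mm.
Far limit Df = s·(H − f)/(H − s) = 4790 × (12222.5 − 32) / (12222.5 − 4790) = 4790 × 12190.5 / 7432.5 ≈ 7856.4 mm.
Depth of field = Df − Dn = 7856.4 − 3445.3 ≈ 4411.1 mm ≈ 4.41 m.

4.41 m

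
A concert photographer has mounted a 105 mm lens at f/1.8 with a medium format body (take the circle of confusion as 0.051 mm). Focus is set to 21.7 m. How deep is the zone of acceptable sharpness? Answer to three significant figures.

Hyperfocal distance H = f²/(N·c) + f = 105²/(1.8 × 0.051) + 105 = 11025/0.0918 + 105 ≈ 120203.0 mm ≈ 120.2 m.
Near limit Dn = s·(H − f)/(H + s − 2f) = 21700 × (120203.0 − 105) / (120203.0 + 21700 − 2 × 105) = 21700 × 120098.0 / 141693.0 ≈ 18392.8 mm.
Far limit Df = s·(H − f)/(H − s) = 21700 × (120203.0 − 105) / (120203.0 − 21700) = 21700 × 120098.0 / 98503.0 ≈ 26457.3 mm.
Depth of field = Df − Dn = 26457.3 − 18392.8 ≈ 8064.5 mm ≈ 8.06 m.

8.06 m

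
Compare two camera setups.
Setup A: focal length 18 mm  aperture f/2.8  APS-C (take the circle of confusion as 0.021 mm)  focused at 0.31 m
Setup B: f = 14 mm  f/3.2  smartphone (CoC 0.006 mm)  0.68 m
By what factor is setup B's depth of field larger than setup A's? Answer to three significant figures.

Setup A: H = 18²/(2.8×0.021) + 18 ≈ 5528.2 mm; DoF = Df − Dn = 327.347 − 294.399 ≈ 32.948 mm.
Setup B: H = 14²/(3.2×0.006) + 14 ≈ 10222.3 mm; DoF = Df − Dn = 727.460 − 638.353 ≈ 89.107 mm.
Ratio = 89.107 / 32.948 ≈ 2.70.

2.70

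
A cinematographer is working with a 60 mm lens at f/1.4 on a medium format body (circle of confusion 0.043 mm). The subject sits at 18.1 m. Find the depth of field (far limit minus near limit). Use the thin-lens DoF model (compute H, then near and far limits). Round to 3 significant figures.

Hyperfocal distance H = f²/(N·c) + f = 60²/(1.4 × 0.043) + 60 = 3600/0.0602 + 60 ≈ 59860.7 mm ≈ 59.86 m.
Near limit Dn = s·(H − f)/(H + s − 2f) = 18100 × (59860.7 − 60) / (59860.7 + 18100 − 2 × 60) = 18100 × 59800.7 / 77840.7 ≈ 13905 mm.
Far limit Df = s·(H − f)/(H − s) = 18100 × (59860.7 − 60) / (59860.7 − 18100) = 18100 × 59800.7 / 41760.7 ≈ 25919 mm.
Depth of field = Df − Dn = 25919 − 13905 ≈ 12014 mm ≈ 12.0 m.

12.0 m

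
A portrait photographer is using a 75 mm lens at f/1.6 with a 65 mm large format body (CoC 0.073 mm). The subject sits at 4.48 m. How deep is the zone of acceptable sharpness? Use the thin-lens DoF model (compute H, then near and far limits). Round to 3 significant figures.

0.826 m

Hyperfocal distance H = f²/(N·c) + f = 75²/(1.6 × 0.073) + 75 = 5625/0.1168 + 75 ≈ 48234.2 mm ≈ 48.23 m.
Near limit Dn = s·(H − f)/(H + s − 2f) = 4480 × (48234.2 − 75) / (48234.2 + 4480 − 2 × 75) = 4480 × 48159.2 / 52564.2 ≈ 4104.57 mm.
Far limit Df = s·(H − f)/(H − s) = 4480 × (48234.2 − 75) / (48234.2 − 4480) = 4480 × 48159.2 / 43754.2 ≈ 4931.03 mm.
Depth of field = Df − Dn = 4931.03 − 4104.57 ≈ 826.46 mm ≈ 0.826 m.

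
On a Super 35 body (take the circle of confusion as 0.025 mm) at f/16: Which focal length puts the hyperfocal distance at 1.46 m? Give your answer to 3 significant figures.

From H = f²/(N·c) + f, with f ≪ H: f ≈ √(H·N·c) = √(1460 × 16 × 0.025) = √584.00 ≈ 24.17 mm.
Exact: f² + N·c·f − N·c·H = 0 ⇒ f = (−N·c + √((N·c)² + 4·N·c·H))/2 = (−0.4 + √2336.2)/2 ≈ 23.967 mm ≈ 24.0 mm.

24.0 mm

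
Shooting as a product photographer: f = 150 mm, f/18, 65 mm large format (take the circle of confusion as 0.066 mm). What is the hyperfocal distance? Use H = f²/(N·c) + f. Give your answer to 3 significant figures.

19.1 m

Hyperfocal distance H = f²/(N·c) + f = 150²/(18 × 0.066) + 150 = 22500/1.188 + 150 ≈ 19089.4 mm ≈ 19.1 m.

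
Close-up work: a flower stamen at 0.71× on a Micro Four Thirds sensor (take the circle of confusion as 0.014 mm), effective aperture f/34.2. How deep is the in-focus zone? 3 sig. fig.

At magnification m, DoF ≈ 2·N_eff·c/m² = 2 × 34.2 × 0.014 / 0.71² = 0.9576 / 0.5041 ≈ 1.9 mm.

1.90 mm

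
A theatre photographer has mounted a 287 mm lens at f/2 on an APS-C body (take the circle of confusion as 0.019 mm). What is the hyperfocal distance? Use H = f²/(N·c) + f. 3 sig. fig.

Hyperfocal distance H = f²/(N·c) + f = 287²/(2 × 0.019) + 287 = 82369/0.038 + 287 ≈ 2167892.3 mm ≈ 2170 m.

2170 m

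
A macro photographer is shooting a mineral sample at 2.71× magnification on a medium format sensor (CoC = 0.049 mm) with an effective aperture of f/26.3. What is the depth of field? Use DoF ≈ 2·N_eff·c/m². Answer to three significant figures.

0.351 mm

At magnification m, DoF ≈ 2·N_eff·c/m² = 2 × 26.3 × 0.049 / 2.71² = 2.577 / 7.344 ≈ 0.351 mm.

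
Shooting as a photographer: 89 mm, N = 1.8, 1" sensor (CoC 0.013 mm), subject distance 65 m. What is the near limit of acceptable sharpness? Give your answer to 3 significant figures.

54.5 m

Hyperfocal distance H = f²/(N·c) + f = 89²/(1.8 × 0.013) + 89 = 7921/0.0234 + 89 ≈ 338593.3 mm ≈ 338.6 m.
Near limit Dn = s·(H − f)/(H + s − 2f) = 65000 × (338593.3 − 89) / (338593.3 + 65000 − 2 × 89) = 65000 × 338504.3 / 403415.3 ≈ 54541 mm ≈ 54.5 m.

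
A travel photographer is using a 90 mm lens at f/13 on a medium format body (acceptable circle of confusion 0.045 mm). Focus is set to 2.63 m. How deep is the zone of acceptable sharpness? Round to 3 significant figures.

Hyperfocal distance H = f²/(N·c) + f = 90²/(13 × 0.045) + 90 = 8100/0.585 + 90 ≈ 13936.2 mm ≈ 13.94 m.
Near limit Dn = s·(H − f)/(H + s − 2f) = 2630 × (13936.2 − 90) / (13936.2 + 2630 − 2 × 90) = 2630 × 13846.2 / 16386.2 ≈ 2222.33 mm.
Far limit Df = s·(H − f)/(H − s) = 2630 × (13936.2 − 90) / (13936.2 − 2630) = 2630 × 13846.2 / 11306.2 ≈ 3220.85 mm.
Depth of field = Df − Dn = 3220.85 − 2222.33 ≈ 998.52 mm ≈ 0.999 m.

0.999 m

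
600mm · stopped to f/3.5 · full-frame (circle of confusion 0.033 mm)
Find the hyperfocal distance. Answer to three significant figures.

Hyperfocal distance H = f²/(N·c) + f = 600²/(3.5 × 0.033) + 600 = 360000/0.1155 + 600 ≈ 3117483.1 mm ≈ 3120 m.

3120 m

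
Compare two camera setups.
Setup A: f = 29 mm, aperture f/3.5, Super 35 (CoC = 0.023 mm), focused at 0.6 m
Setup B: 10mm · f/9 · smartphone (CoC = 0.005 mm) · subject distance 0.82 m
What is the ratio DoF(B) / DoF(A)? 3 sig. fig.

Setup A: H = 29²/(3.5×0.023) + 29 ≈ 10476.2 mm; DoF = Df − Dn = 634.689 − 568.906 ≈ 65.783 mm.
Setup B: H = 10²/(9×0.005) + 10 ≈ 2232.2 mm; DoF = Df − Dn = 1290.32 − 600.95 ≈ 689.37 mm.
Ratio = 689.37 / 65.783 ≈ 10.5.

10.5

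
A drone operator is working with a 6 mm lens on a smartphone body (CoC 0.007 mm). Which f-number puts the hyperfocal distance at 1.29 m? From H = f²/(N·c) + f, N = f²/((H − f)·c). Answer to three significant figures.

f/4.01

Rearrange H = f²/(N·c) + f for N: N = f² / ((H − f)·c).
N = 6² / ((1290 − 6) × 0.007) = 36 / 8.988 ≈ 4.01.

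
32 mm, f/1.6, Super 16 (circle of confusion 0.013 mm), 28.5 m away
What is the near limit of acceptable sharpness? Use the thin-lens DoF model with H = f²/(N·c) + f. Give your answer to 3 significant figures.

Hyperfocal distance H = f²/(N·c) + f = 32²/(1.6 × 0.013) + 32 = 1024/0.0208 + 32 ≈ 49262.8 mm ≈ 49.26 m.
Near limit Dn = s·(H − f)/(H + s − 2f) = 28500 × (49262.8 − 32) / (49262.8 + 28500 − 2 × 32) = 28500 × 49230.8 / 77698.8 ≈ 18058 mm ≈ 18.1 m.

18.1 m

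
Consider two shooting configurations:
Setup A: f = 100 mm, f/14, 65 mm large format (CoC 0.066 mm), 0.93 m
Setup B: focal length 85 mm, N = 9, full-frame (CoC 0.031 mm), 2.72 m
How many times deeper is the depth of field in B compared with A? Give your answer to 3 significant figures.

3.90

Setup A: H = 100²/(14×0.066) + 100 ≈ 10922.5 mm; DoF = Df − Dn = 1007.25 − 863.76 ≈ 143.49 mm.
Setup B: H = 85²/(9×0.031) + 85 ≈ 25981.1 mm; DoF = Df − Dn = 3028.12 − 2468.79 ≈ 559.33 mm.
Ratio = 559.33 / 143.49 ≈ 3.90.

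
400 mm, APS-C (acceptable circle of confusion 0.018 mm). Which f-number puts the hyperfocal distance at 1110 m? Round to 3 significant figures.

f/8.01

Rearrange H = f²/(N·c) + f for N: N = f² / ((H − f)·c).
N = 400² / ((1110000 − 400) × 0.018) = 160000 / 19973 ≈ 8.01.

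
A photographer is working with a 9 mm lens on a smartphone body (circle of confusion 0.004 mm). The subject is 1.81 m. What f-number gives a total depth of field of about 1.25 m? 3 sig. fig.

f/3.51

Write h = H − f = f²/(N·c). The thin-lens limits are Dn = s·h/(h + (s−f)) and Df = s·h/(h − (s−f)), so DoF = Df − Dn = 2·s·(s−f)·h / (h² − (s−f)²).
That is a quadratic in h: DoF·h² − 2·s·(s−f)·h − DoF·(s−f)² = 0 ⇒ h = (s−f)·(s + √(s² + DoF²)) / DoF = 1801 × (1810 + √(1810² + 1250²)) / 1250 = 1801 × (1810 + 2199.68) / 1250 ≈ 5777.1 mm.
Then N = f²/(c·h) = 9² / (0.004 × 5777.1) = 81 / 23.109 ≈ 3.51.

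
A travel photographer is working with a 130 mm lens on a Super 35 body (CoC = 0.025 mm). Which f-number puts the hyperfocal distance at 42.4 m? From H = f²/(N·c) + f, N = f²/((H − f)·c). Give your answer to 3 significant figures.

f/16

Rearrange H = f²/(N·c) + f for N: N = f² / ((H − f)·c).
N = 130² / ((42400 − 130) × 0.025) = 16900 / 1057 ≈ 16.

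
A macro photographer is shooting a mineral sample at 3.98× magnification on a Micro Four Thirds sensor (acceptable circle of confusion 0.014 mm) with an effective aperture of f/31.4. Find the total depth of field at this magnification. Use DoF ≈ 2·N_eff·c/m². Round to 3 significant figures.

At magnification m, DoF ≈ 2·N_eff·c/m² = 2 × 31.4 × 0.014 / 3.98² = 0.8792 / 15.84 ≈ 0.0555 mm.

0.0555 mm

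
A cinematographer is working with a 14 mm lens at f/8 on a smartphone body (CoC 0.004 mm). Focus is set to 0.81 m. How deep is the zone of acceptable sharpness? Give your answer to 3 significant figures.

Hyperfocal distance H = f²/(N·c) + f = 14²/(8 × 0.004) + 14 = 196/0.032 + 14 ≈ 6139.0 mm ≈ 6.139 m.
Near limit Dn = s·(H − f)/(H + s − 2f) = 810 × (6139.0 − 14) / (6139.0 + 810 − 2 × 14) = 810 × 6125.0 / 6921.0 ≈ 716.84 mm.
Far limit Df = s·(H − f)/(H − s) = 810 × (6139.0 − 14) / (6139.0 − 810) = 810 × 6125.0 / 5329.0 ≈ 930.99 mm.
Depth of field = Df − Dn = 930.99 − 716.84 ≈ 214.15 mm.

214 mm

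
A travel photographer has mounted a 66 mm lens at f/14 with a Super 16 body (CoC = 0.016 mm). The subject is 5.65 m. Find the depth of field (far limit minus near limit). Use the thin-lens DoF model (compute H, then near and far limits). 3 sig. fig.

Hyperfocal distance H = f²/(N·c) + f = 66²/(14 × 0.016) + 66 = 4356/0.224 + 66 ≈ 19512.4 mm ≈ 19.51 m.
Near limit Dn = s·(H − f)/(H + s − 2f) = 5650 × (19512.4 − 66) / (19512.4 + 5650 − 2 × 66) = 5650 × 19446.4 / 25030.4 ≈ 4389.6 mm.
Far limit Df = s·(H − f)/(H − s) = 5650 × (19512.4 − 66) / (19512.4 − 5650) = 5650 × 19446.4 / 13862.4 ≈ 7925.9 mm.
Depth of field = Df − Dn = 7925.9 − 4389.6 ≈ 3536.3 mm ≈ 3.54 m.

3.54 m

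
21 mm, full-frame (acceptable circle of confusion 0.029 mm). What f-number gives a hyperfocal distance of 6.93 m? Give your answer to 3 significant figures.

f/2.20

Rearrange H = f²/(N·c) + f for N: N = f² / ((H − f)·c).
N = 21² / ((6930 − 21) × 0.029) = 441 / 200.4 ≈ 2.20.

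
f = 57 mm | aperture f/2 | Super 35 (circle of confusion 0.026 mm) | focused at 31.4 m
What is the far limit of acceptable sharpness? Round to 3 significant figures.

63.0 m

Hyperfocal distance H = f²/(N·c) + f = 57²/(2 × 0.026) + 57 = 3249/0.052 + 57 ≈ 62537.8 mm ≈ 62.54 m.
Far limit Df = s·(H − f)/(H − s) = 31400 × (62537.8 − 57) / (62537.8 − 31400) = 31400 × 62480.8 / 31137.8 ≈ 63007 mm ≈ 63.0 m.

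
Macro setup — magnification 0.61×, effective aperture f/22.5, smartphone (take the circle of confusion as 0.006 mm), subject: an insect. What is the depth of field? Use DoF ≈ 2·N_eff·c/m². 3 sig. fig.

At magnification m, DoF ≈ 2·N_eff·c/m² = 2 × 22.5 × 0.006 / 0.61² = 0.27 / 0.3721 ≈ 0.726 mm.

0.726 mm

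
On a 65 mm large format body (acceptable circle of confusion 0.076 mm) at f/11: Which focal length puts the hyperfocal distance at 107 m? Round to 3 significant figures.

299 mm

From H = f²/(N·c) + f, with f ≪ H: f ≈ √(H·N·c) = √(107000 × 11 × 0.076) = √89452 ≈ 299.1 mm.
The +f correction barely moves this — solving exactly, f² + N·c·f − N·c·H = 0 ⇒ f = (−N·c + √((N·c)² + 4·N·c·H))/2 = (−0.836 + √357809)/2 ≈ 298.67 mm, so f ≈ 299 mm.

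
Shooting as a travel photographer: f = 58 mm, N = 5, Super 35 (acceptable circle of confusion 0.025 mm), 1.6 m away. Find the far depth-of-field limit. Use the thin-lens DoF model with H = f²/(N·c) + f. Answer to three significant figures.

1.70 m

Hyperfocal distance H = f²/(N·c) + f = 58²/(5 × 0.025) + 58 = 3364/0.125 + 58 ≈ 26970.0 mm ≈ 26.97 m.
Far limit Df = s·(H − f)/(H − s) = 1600 × (26970.0 − 58) / (26970.0 − 1600) = 1600 × 26912.0 / 25370.0 ≈ 1697.2 mm ≈ 1.70 m.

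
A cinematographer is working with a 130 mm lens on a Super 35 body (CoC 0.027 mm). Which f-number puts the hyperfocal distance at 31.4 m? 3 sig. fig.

f/20

Rearrange H = f²/(N·c) + f for N: N = f² / ((H − f)·c).
N = 130² / ((31400 − 130) × 0.027) = 16900 / 844.3 ≈ 20.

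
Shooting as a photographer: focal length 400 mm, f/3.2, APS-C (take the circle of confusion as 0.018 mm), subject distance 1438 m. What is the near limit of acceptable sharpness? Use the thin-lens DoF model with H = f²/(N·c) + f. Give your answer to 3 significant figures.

Hyperfocal distance H = f²/(N·c) + f = 400²/(3.2 × 0.018) + 400 = 160000/0.0576 + 400 ≈ 2778177.8 mm ≈ 2778 m.
Near limit Dn = s·(H − f)/(H + s − 2f) = 1438000 × (2778177.8 − 400) / (2778177.8 + 1438000 − 2 × 400) = 1438000 × 2777777.8 / 4215377.8 ≈ 947589 mm ≈ 948 m.

948 m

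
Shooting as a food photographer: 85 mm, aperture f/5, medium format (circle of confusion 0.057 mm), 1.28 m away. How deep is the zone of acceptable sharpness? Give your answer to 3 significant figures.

Hyperfocal distance H = f²/(N·c) + f = 85²/(5 × 0.057) + 85 = 7225/0.285 + 85 ≈ 25435.9 mm ≈ 25.44 m.
Near limit Dn = s·(H − f)/(H + s − 2f) = 1280 × (25435.9 − 85) / (25435.9 + 1280 − 2 × 85) = 1280 × 25350.9 / 26545.9 ≈ 1222.38 mm.
Far limit Df = s·(H − f)/(H − s) = 1280 × (25435.9 − 85) / (25435.9 − 1280) = 1280 × 25350.9 / 24155.9 ≈ 1343.32 mm.
Depth of field = Df − Dn = 1343.32 − 1222.38 ≈ 120.94 mm.

121 mm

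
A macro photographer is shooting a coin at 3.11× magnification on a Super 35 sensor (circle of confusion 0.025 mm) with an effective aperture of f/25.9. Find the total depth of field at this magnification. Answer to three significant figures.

At magnification m, DoF ≈ 2·N_eff·c/m² = 2 × 25.9 × 0.025 / 3.11² = 1.295 / 9.672 ≈ 0.134 mm.

0.134 mm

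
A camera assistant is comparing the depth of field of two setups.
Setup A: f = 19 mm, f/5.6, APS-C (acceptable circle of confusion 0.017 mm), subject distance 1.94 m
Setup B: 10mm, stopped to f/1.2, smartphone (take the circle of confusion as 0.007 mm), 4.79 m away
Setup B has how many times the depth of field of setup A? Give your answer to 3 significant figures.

Setup A: H = 19²/(5.6×0.017) + 19 ≈ 3811.0 mm; DoF = Df − Dn = 3931.8 − 1287.7 ≈ 2644.1 mm.
Setup B: H = 10²/(1.2×0.007) + 10 ≈ 11914.8 mm; DoF = Df − Dn = 8003.6 − 3417.7 ≈ 4585.9 mm.
Ratio = 4585.9 / 2644.1 ≈ 1.73.

1.73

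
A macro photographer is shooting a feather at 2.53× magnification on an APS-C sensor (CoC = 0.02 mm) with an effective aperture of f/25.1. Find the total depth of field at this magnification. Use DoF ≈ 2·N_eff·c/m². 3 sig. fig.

At magnification m, DoF ≈ 2·N_eff·c/m² = 2 × 25.1 × 0.02 / 2.53² = 1.004 / 6.401 ≈ 0.157 mm.

0.157 mm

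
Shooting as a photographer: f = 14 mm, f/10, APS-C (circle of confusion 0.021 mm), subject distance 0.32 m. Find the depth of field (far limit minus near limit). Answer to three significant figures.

235 mm

Hyperfocal distance H = f²/(N·c) + f = 14²/(10 × 0.021) + 14 = 196/0.21 + 14 ≈ 947.3 mm ≈ 0.947 m.
Near limit Dn = s·(H − f)/(H + s − 2f) = 320 × (947.3 − 14) / (947.3 + 320 − 2 × 14) = 320 × 933.3 / 1239.3 ≈ 240.99 mm.
Far limit Df = s·(H − f)/(H − s) = 320 × (947.3 − 14) / (947.3 − 320) = 320 × 933.3 / 627.3 ≈ 476.09 mm.
Depth of field = Df − Dn = 476.09 − 240.99 ≈ 235.10 mm.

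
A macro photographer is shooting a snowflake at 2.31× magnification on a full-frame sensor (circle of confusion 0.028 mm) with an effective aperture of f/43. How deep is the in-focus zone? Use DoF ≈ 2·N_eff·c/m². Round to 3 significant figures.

At magnification m, DoF ≈ 2·N_eff·c/m² = 2 × 43 × 0.028 / 2.31² = 2.408 / 5.336 ≈ 0.451 mm.

0.451 mm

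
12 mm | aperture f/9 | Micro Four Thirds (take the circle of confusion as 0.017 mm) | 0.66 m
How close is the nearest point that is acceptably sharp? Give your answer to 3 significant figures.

Hyperfocal distance H = f²/(N·c) + f = 12²/(9 × 0.017) + 12 = 144/0.153 + 12 ≈ 953.2 mm ≈ 0.953 m.
Near limit Dn = s·(H − f)/(H + s − 2f) = 660 × (953.2 − 12) / (953.2 + 660 − 2 × 12) = 660 × 941.2 / 1589.2 ≈ 390.88 mm.

391 mm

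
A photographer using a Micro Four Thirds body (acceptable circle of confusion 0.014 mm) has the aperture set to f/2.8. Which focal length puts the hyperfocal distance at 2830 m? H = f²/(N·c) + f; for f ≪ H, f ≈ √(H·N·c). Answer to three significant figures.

From H = f²/(N·c) + f, with f ≪ H: f ≈ √(H·N·c) = √(2830000 × 2.8 × 0.014) = √110936 ≈ 333.1 mm.
The +f correction barely moves this — solving exactly, f² + N·c·f − N·c·H = 0 ⇒ f = (−N·c + √((N·c)² + 4·N·c·H))/2 = (−0.0392 + √443744)/2 ≈ 333.05 mm, so f ≈ 333 mm.

333 mm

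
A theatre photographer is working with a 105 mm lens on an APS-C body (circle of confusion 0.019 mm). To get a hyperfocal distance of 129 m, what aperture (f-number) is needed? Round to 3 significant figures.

f/4.50

Rearrange H = f²/(N·c) + f for N: N = f² / ((H − f)·c).
N = 105² / ((129000 − 105) × 0.019) = 11025 / 2449 ≈ 4.50.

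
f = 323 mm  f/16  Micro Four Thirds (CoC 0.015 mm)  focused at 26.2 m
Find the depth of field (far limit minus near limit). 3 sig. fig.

3.13 m

Hyperfocal distance H = f²/(N·c) + f = 323²/(16 × 0.015) + 323 = 104329/0.24 + 323 ≈ 435027.2 mm ≈ 435.0 m.
Near limit Dn = s·(H − f)/(H + s − 2f) = 26200 × (435027.2 − 323) / (435027.2 + 26200 − 2 × 323) = 26200 × 434704.2 / 460581.2 ≈ 24728.0 mm.
Far limit Df = s·(H − f)/(H − s) = 26200 × (435027.2 − 323) / (435027.2 − 26200) = 26200 × 434704.2 / 408827.2 ≈ 27858.3 mm.
Depth of field = Df − Dn = 27858.3 − 24728.0 ≈ 3130.3 mm ≈ 3.13 m.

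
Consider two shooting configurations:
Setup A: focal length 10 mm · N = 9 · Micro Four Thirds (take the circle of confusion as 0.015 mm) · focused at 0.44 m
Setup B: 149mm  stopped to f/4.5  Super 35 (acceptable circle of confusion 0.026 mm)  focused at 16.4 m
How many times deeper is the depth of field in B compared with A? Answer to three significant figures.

Setup A: H = 10²/(9×0.015) + 10 ≈ 750.7 mm; DoF = Df − Dn = 1048.87 − 278.39 ≈ 770.48 mm.
Setup B: H = 149²/(4.5×0.026) + 149 ≈ 189901.1 mm; DoF = Df − Dn = 17936.1 − 15106.3 ≈ 2829.8 mm.
Ratio = 2829.8 / 770.48 ≈ 3.67.

3.67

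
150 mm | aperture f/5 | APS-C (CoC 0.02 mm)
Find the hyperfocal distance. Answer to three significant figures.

225 m

Hyperfocal distance H = f²/(N·c) + f = 150²/(5 × 0.02) + 150 = 22500/0.1 + 150 ≈ 225150.0 mm ≈ 225 m.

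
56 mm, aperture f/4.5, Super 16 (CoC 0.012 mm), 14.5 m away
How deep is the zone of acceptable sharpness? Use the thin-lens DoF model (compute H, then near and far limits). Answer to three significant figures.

Hyperfocal distance H = f²/(N·c) + f = 56²/(4.5 × 0.012) + 56 = 3136/0.054 + 56 ≈ 58130.1 mm ≈ 58.13 m.
Near limit Dn = s·(H − f)/(H + s − 2f) = 14500 × (58130.1 − 56) / (58130.1 + 14500 − 2 × 56) = 14500 × 58074.1 / 72518.1 ≈ 11611.9 mm.
Far limit Df = s·(H − f)/(H − s) = 14500 × (58130.1 − 56) / (58130.1 − 14500) = 14500 × 58074.1 / 43630.1 ≈ 19300.3 mm.
Depth of field = Df − Dn = 19300.3 − 11611.9 ≈ 7688.4 mm ≈ 7.69 m.

7.69 m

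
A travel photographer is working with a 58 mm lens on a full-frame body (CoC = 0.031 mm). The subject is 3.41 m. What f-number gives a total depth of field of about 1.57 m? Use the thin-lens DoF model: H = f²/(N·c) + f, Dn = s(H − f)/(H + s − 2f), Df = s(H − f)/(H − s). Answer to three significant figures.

f/7.09

Write h = H − f = f²/(N·c). The thin-lens limits are Dn = s·h/(h + (s−f)) and Df = s·h/(h − (s−f)), so DoF = Df − Dn = 2·s·(s−f)·h / (h² − (s−f)²).
That is a quadratic in h: DoF·h² − 2·s·(s−f)·h − DoF·(s−f)² = 0 ⇒ h = (s−f)·(s + √(s² + DoF²)) / DoF = 3352 × (3410 + √(3410² + 1570²)) / 1570 = 3352 × (3410 + 3754.06) / 1570 ≈ 15296 mm.
Then N = f²/(c·h) = 58² / (0.031 × 15296) = 3364 / 474.16 ≈ 7.09.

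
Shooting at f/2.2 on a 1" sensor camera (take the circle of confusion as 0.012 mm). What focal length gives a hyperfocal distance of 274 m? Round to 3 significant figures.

From H = f²/(N·c) + f, with f ≪ H: f ≈ √(H·N·c) = √(274000 × 2.2 × 0.012) = √7233.6 ≈ 85.05 mm.
Exact: f² + N·c·f − N·c·H = 0 ⇒ f = (−N·c + √((N·c)² + 4·N·c·H))/2 = (−0.0264 + √28934)/2 ≈ 85.037 mm ≈ 85.0 mm.

85.0 mm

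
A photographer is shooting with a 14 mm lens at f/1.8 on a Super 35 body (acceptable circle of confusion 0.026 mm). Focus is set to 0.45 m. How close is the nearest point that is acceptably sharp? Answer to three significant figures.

408 mm

Hyperfocal distance H = f²/(N·c) + f = 14²/(1.8 × 0.026) + 14 = 196/0.0468 + 14 ≈ 4202.0 mm ≈ 4.202 m.
Near limit Dn = s·(H − f)/(H + s − 2f) = 450 × (4202.0 − 14) / (4202.0 + 450 − 2 × 14) = 450 × 4188.0 / 4624.0 ≈ 407.57 mm.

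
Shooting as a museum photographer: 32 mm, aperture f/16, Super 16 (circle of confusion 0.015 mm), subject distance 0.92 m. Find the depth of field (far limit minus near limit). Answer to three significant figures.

Hyperfocal distance H = f²/(N·c) + f = 32²/(16 × 0.015) + 32 = 1024/0.24 + 32 ≈ 4298.7 mm ≈ 4.299 m.
Near limit Dn = s·(H − f)/(H + s − 2f) = 920 × (4298.7 − 32) / (4298.7 + 920 − 2 × 32) = 920 × 4266.7 / 5154.7 ≈ 761.51 mm.
Far limit Df = s·(H − f)/(H − s) = 920 × (4298.7 − 32) / (4298.7 − 920) = 920 × 4266.7 / 3378.7 ≈ 1161.80 mm.
Depth of field = Df − Dn = 1161.80 − 761.51 ≈ 400.29 mm.

400 mm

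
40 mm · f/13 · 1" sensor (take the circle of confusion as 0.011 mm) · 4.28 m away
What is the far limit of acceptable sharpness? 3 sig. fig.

6.89 m

Hyperfocal distance H = f²/(N·c) + f = 40²/(13 × 0.011) + 40 = 1600/0.143 + 40 ≈ 11228.8 mm ≈ 11.23 m.
Far limit Df = s·(H − f)/(H − s) = 4280 × (11228.8 − 40) / (11228.8 − 4280) = 4280 × 11188.8 / 6948.8 ≈ 6891.6 mm ≈ 6.89 m.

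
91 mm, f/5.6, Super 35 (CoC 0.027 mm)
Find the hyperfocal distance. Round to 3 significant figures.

54.9 m

Hyperfocal distance H = f²/(N·c) + f = 91²/(5.6 × 0.027) + 91 = 8281/0.1512 + 91 ≈ 54859.5 mm ≈ 54.9 m.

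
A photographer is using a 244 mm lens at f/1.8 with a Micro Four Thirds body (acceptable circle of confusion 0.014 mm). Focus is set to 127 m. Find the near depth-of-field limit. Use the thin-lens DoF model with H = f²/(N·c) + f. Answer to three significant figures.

121 m

Hyperfocal distance H = f²/(N·c) + f = 244²/(1.8 × 0.014) + 244 = 59536/0.0252 + 244 ≈ 2362783.7 mm ≈ 2363 m.
Near limit Dn = s·(H − f)/(H + s − 2f) = 127000 × (2362783.7 − 244) / (2362783.7 + 127000 − 2 × 244) = 127000 × 2362539.7 / 2489295.7 ≈ 120533 mm ≈ 121 m.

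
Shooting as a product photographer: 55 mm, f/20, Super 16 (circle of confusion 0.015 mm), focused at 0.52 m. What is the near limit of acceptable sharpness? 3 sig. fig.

Hyperfocal distance H = f²/(N·c) + f = 55²/(20 × 0.015) + 55 = 3025/0.3 + 55 ≈ 10138.3 mm ≈ 10.14 m.
Near limit Dn = s·(H − f)/(H + s − 2f) = 520 × (10138.3 − 55) / (10138.3 + 520 − 2 × 55) = 520 × 10083.3 / 10548.3 ≈ 497.08 mm.

497 mm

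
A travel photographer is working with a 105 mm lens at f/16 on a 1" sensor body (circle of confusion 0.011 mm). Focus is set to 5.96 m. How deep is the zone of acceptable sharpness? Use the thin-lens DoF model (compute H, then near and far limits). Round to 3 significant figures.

Hyperfocal distance H = f²/(N·c) + f = 105²/(16 × 0.011) + 105 = 11025/0.176 + 105 ≈ 62747.0 mm ≈ 62.75 m.
Near limit Dn = s·(H − f)/(H + s − 2f) = 5960 × (62747.0 − 105) / (62747.0 + 5960 − 2 × 105) = 5960 × 62642.0 / 68497.0 ≈ 5450.6 mm.
Far limit Df = s·(H − f)/(H − s) = 5960 × (62747.0 − 105) / (62747.0 − 5960) = 5960 × 62642.0 / 56787.0 ≈ 6574.5 mm.
Depth of field = Df − Dn = 6574.5 − 5450.6 ≈ 1123.9 mm ≈ 1.12 m.

1.12 m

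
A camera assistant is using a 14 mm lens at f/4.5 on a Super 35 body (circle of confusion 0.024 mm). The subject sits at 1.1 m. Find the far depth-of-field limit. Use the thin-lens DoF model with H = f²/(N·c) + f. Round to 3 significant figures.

Hyperfocal distance H = f²/(N·c) + f = 14²/(4.5 × 0.024) + 14 = 196/0.108 + 14 ≈ 1828.8 mm ≈ 1.829 m.
Far limit Df = s·(H − f)/(H − s) = 1100 × (1828.8 − 14) / (1828.8 − 1100) = 1100 × 1814.8 / 728.8 ≈ 2739.1 mm ≈ 2.74 m.

2.74 m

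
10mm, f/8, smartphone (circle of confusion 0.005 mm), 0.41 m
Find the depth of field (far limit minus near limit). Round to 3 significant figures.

135 mm

Hyperfocal distance H = f²/(N·c) + f = 10²/(8 × 0.005) + 10 = 100/0.04 + 10 ≈ 2510.0 mm ≈ 2.510 m.
Near limit Dn = s·(H − f)/(H + s − 2f) = 410 × (2510.0 − 10) / (2510.0 + 410 − 2 × 10) = 410 × 2500.0 / 2900.0 ≈ 353.45 mm.
Far limit Df = s·(H − f)/(H − s) = 410 × (2510.0 − 10) / (2510.0 − 410) = 410 × 2500.0 / 2100.0 ≈ 488.10 mm.
Depth of field = Df − Dn = 488.10 − 353.45 ≈ 134.65 mm.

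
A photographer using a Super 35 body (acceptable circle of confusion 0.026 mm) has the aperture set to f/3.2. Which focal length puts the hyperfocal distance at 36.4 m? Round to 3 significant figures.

From H = f²/(N·c) + f, with f ≪ H: f ≈ √(H·N·c) = √(36400 × 3.2 × 0.026) = √3028.5 ≈ 55.03 mm.
The +f correction barely moves this — solving exactly, f² + N·c·f − N·c·H = 0 ⇒ f = (−N·c + √((N·c)² + 4·N·c·H))/2 = (−0.0832 + √12114)/2 ≈ 54.990 mm, so f ≈ 55.0 mm.

55.0 mm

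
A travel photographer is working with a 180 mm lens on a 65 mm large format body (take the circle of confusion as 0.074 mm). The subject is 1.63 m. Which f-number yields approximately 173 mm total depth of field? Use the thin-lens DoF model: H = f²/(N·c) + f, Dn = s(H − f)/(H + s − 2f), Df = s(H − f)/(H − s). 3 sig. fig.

f/16

Write h = H − f = f²/(N·c). The thin-lens limits are Dn = s·h/(h + (s−f)) and Df = s·h/(h − (s−f)), so DoF = Df − Dn = 2·s·(s−f)·h / (h² − (s−f)²).
That is a quadratic in h: DoF·h² − 2·s·(s−f)·h − DoF·(s−f)² = 0 ⇒ h = (s−f)·(s + √(s² + DoF²)) / DoF = 1450 × (1630 + √(1630² + 173²)) / 173 = 1450 × (1630 + 1639.15) / 173 ≈ 27400 mm.
Then N = f²/(c·h) = 180² / (0.074 × 27400) = 32400 / 2027.6 ≈ 16.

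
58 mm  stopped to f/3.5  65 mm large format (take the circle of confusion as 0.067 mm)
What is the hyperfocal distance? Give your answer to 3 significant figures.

Hyperfocal distance H = f²/(N·c) + f = 58²/(3.5 × 0.067) + 58 = 3364/0.2345 + 58 ≈ 14403.4 mm ≈ 14.4 m.

14.4 m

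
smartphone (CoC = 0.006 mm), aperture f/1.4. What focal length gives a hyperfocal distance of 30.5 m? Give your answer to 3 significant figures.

From H = f²/(N·c) + f, with f ≪ H: f ≈ √(H·N·c) = √(30500 × 1.4 × 0.006) = √256.20 ≈ 16.01 mm.
The +f correction barely moves this — solving exactly, f² + N·c·f − N·c·H = 0 ⇒ f = (−N·c + √((N·c)² + 4·N·c·H))/2 = (−0.0084 + √1024.8)/2 ≈ 16.002 mm, so f ≈ 16.0 mm.

16.0 mm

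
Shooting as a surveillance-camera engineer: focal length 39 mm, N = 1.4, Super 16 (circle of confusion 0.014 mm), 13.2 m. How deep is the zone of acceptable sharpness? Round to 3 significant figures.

4.61 m

Hyperfocal distance H = f²/(N·c) + f = 39²/(1.4 × 0.014) + 39 = 1521/0.0196 + 39 ≈ 77641.0 mm ≈ 77.64 m.
Near limit Dn = s·(H − f)/(H + s − 2f) = 13200 × (77641.0 − 39) / (77641.0 + 13200 − 2 × 39) = 13200 × 77602.0 / 90763.0 ≈ 11285.9 mm.
Far limit Df = s·(H − f)/(H − s) = 13200 × (77641.0 − 39) / (77641.0 − 13200) = 13200 × 77602.0 / 64441.0 ≈ 15895.9 mm.
Depth of field = Df − Dn = 15895.9 − 11285.9 ≈ 4610.0 mm ≈ 4.61 m.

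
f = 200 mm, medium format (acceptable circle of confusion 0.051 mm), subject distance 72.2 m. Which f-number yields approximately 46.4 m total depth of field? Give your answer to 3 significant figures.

Write h = H − f = f²/(N·c). The thin-lens limits are Dn = s·h/(h + (s−f)) and Df = s·h/(h − (s−f)), so DoF = Df − Dn = 2·s·(s−f)·h / (h² − (s−f)²).
That is a quadratic in h: DoF·h² − 2·s·(s−f)·h − DoF·(s−f)² = 0 ⇒ h = (s−f)·(s + √(s² + DoF²)) / DoF = 72000 × (72200 + √(72200² + 46400²)) / 46400 = 72000 × (72200 + 85824.2) / 46400 ≈ 245210 mm.
Then N = f²/(c·h) = 200² / (0.051 × 245210) = 40000 / 12506 ≈ 3.20.

f/3.20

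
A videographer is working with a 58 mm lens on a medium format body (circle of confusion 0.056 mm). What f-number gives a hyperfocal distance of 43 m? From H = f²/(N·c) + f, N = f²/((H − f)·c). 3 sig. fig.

f/1.40

Rearrange H = f²/(N·c) + f for N: N = f² / ((H − f)·c).
N = 58² / ((43000 − 58) × 0.056) = 3364 / 2405 ≈ 1.40.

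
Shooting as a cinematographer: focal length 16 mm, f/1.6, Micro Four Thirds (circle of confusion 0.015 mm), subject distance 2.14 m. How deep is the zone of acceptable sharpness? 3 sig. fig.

Hyperfocal distance H = f²/(N·c) + f = 16²/(1.6 × 0.015) + 16 = 256/0.024 + 16 ≈ 10682.7 mm ≈ 10.68 m.
Near limit Dn = s·(H − f)/(H + s − 2f) = 2140 × (10682.7 − 16) / (10682.7 + 2140 − 2 × 16) = 2140 × 10666.7 / 12790.7 ≈ 1784.63 mm.
Far limit Df = s·(H − f)/(H − s) = 2140 × (10682.7 − 16) / (10682.7 − 2140) = 2140 × 10666.7 / 8542.7 ≈ 2672.08 mm.
Depth of field = Df − Dn = 2672.08 − 1784.63 ≈ 887.45 mm ≈ 0.887 m.

0.887 m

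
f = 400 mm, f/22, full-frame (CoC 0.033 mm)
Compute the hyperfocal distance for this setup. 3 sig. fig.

Hyperfocal distance H = f²/(N·c) + f = 400²/(22 × 0.033) + 400 = 160000/0.726 + 400 ≈ 220785.7 mm ≈ 221 m.

221 m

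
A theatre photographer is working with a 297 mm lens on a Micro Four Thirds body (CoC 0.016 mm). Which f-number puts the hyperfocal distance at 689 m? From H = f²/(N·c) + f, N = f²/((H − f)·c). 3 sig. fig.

Rearrange H = f²/(N·c) + f for N: N = f² / ((H − f)·c).
N = 297² / ((689000 − 297) × 0.016) = 88209 / 11019 ≈ 8.

f/8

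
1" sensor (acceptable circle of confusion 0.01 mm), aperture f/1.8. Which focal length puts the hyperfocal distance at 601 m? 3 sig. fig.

From H = f²/(N·c) + f, with f ≪ H: f ≈ √(H·N·c) = √(601000 × 1.8 × 0.01) = √10818 ≈ 104.0 mm.
The +f correction barely moves this — solving exactly, f² + N·c·f − N·c·H = 0 ⇒ f = (−N·c + √((N·c)² + 4·N·c·H))/2 = (−0.018 + √43272)/2 ≈ 104.00 mm, so f ≈ 104 mm.

104 mm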